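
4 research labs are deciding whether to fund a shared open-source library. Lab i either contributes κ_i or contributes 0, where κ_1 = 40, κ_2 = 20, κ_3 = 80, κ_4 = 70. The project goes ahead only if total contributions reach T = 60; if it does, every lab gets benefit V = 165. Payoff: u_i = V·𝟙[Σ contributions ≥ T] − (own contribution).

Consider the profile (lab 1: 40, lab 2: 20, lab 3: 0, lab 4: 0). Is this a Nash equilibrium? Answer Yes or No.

Total = 60 ≥ 60: provided.
Lab 1 (pledges 40, payoff 125): dropping to 0 → total 20, payoff 0. No gain.
Lab 2 (pledges 20, payoff 145): dropping to 0 → total 40, payoff 0. No gain.
Lab 3 (pledges 0, payoff 165): pledging 80 → total 140, payoff 85. No gain.
Lab 4 (pledges 0, payoff 165): pledging 70 → total 130, payoff 95. No gain.

Yes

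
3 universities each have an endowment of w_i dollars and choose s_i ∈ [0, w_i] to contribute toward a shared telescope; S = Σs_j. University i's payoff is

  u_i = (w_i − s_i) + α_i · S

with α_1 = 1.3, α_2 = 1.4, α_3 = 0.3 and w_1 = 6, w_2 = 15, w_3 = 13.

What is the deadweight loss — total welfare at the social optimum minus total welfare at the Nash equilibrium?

26

∂u_i/∂s_i = α_i − 1, so university i contributes w_i if α_i > 1, else 0.
α_i > 1 for i ∈ {1, 2}; NE contributions (6, 15, 0), S = 21.
W^NE = Σw_i − S^NE + (Σα_i)·S^NE = 34 + 2·21 = 76.
Planner: ∂(Σu_j)/∂s_i = Σα_j − 1 = 2 > 0, so everyone contributes w_i; S^SO = 34, W^SO = 34 + 2·34 = 102.
Deadweight loss = 26.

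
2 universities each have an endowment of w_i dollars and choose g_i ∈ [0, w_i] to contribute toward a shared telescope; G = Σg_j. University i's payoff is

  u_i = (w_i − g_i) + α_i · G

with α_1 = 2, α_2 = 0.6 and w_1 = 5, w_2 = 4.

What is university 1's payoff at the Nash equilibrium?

∂u_i/∂g_i = α_i − 1, so university i contributes w_i if α_i > 1, else 0.
α_i > 1 for i ∈ {1}; NE contributions (5, 0), G = 5.
u_1 = (5 − 5) + 2·5 = 10.

10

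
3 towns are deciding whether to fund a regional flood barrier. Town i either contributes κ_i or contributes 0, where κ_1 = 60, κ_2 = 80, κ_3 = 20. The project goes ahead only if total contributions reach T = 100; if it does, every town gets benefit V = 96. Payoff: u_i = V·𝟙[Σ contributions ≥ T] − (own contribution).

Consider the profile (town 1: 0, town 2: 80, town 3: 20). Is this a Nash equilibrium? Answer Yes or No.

Yes

Total = 100 ≥ 100: provided.
Town 1 (pledges 0, payoff 96): pledging 60 → total 160, payoff 36. No gain.
Town 2 (pledges 80, payoff 16): dropping to 0 → total 20, payoff 0. No gain.
Town 3 (pledges 20, payoff 76): dropping to 0 → total 80, payoff 0. No gain.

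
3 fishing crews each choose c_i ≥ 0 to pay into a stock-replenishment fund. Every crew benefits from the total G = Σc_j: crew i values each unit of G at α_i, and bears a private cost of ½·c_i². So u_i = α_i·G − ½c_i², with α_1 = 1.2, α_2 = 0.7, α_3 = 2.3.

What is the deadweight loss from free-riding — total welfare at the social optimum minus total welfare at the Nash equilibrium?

Crew i's FOC: ∂u_i/∂c_i = α_i − c_i = 0, so c_i* = α_i.
NE contributions = (1.2, 0.7, 2.3); G = 4.2.
W^NE = (Σα)·G − ½Σα_i² = 4.2² − ½·7.22 = 14.03.
Planner sets c_i = Σα_j = 4.2 for every i, so G^SO = 3·4.2 = 12.6.
W^SO = (Σα)·G^SO − ½·3·(Σα)² = (3/2)·4.2² = 26.46.
Deadweight loss = W^SO − W^NE = 12.43.

12.43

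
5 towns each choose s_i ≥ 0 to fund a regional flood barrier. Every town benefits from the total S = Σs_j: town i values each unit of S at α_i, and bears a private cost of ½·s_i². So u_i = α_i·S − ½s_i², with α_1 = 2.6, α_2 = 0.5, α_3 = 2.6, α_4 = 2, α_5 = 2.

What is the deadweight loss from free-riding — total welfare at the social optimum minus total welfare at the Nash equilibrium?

152.02

Town i's FOC: ∂u_i/∂s_i = α_i − s_i = 0, so s_i* = α_i.
NE contributions = (2.6, 0.5, 2.6, 2, 2); S = 9.7.
W^NE = (Σα)·S − ½Σα_i² = 9.7² − ½·21.77 = 83.205.
Planner sets s_i = Σα_j = 9.7 for every i, so S^SO = 5·9.7 = 48.5.
W^SO = (Σα)·S^SO − ½·5·(Σα)² = (5/2)·9.7² = 235.225.
Deadweight loss = W^SO − W^NE = 152.02.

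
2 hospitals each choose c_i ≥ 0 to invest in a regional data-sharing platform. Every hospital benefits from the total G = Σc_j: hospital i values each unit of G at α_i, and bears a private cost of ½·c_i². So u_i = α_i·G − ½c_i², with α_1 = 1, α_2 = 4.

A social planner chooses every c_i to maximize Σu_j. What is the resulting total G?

Planner FOC: ∂(Σu_j)/∂c_i = (Σα_j) − c_i = 0, so c_i^SO = Σα_j = 5 for every i; G^SO = 10.

10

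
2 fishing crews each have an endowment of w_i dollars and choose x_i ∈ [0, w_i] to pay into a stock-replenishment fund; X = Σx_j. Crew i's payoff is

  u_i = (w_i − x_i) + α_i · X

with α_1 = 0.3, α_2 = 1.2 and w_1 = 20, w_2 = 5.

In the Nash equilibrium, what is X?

5

∂u_i/∂x_i = α_i − 1, so crew i contributes w_i if α_i > 1, else 0.
α_i > 1 for i ∈ {2}; NE contributions (0, 5), X = 5.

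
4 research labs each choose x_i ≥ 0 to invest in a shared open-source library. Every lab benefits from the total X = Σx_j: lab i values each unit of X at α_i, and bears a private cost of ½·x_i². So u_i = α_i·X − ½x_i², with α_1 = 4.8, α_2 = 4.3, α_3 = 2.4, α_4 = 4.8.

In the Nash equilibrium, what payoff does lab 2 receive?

60.845

Lab i's FOC: ∂u_i/∂x_i = α_i − x_i = 0, so x_i* = α_i.
NE contributions = (4.8, 4.3, 2.4, 4.8); X = 16.3.
u_2 = α_2·X − ½·(x_2)² = 4.3·16.3 − ½·4.3² = 60.845.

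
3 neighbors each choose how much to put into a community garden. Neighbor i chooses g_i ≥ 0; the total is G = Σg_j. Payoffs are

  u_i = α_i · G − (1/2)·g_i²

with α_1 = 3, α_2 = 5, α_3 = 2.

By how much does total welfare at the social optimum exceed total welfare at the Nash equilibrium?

Neighbor i's FOC: ∂u_i/∂g_i = α_i − g_i = 0, so g_i* = α_i.
NE contributions = (3, 5, 2); G = 10.
W^NE = (Σα)·G − ½Σα_i² = 10² − ½·38 = 81.
Planner sets g_i = Σα_j = 10 for every i, so G^SO = 3·10 = 30.
W^SO = (Σα)·G^SO − ½·3·(Σα)² = (3/2)·10² = 150.
Deadweight loss = W^SO − W^NE = 69.

69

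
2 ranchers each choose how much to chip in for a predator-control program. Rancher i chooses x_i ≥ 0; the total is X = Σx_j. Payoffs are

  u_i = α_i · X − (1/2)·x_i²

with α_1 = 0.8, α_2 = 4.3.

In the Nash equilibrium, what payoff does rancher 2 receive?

12.685

Rancher i's FOC: ∂u_i/∂x_i = α_i − x_i = 0, so x_i* = α_i.
NE contributions = (0.8, 4.3); X = 5.1.
u_2 = α_2·X − ½·(x_2)² = 4.3·5.1 − ½·4.3² = 12.685.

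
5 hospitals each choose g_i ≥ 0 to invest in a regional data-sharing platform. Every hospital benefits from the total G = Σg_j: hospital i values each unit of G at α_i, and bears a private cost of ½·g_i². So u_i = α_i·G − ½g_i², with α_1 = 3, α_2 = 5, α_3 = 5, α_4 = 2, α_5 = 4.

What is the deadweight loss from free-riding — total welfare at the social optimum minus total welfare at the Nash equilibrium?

581

Hospital i's FOC: ∂u_i/∂g_i = α_i − g_i = 0, so g_i* = α_i.
NE contributions = (3, 5, 5, 2, 4); G = 19.
W^NE = (Σα)·G − ½Σα_i² = 19² − ½·79 = 321.5.
Planner sets g_i = Σα_j = 19 for every i, so G^SO = 5·19 = 95.
W^SO = (Σα)·G^SO − ½·5·(Σα)² = (5/2)·19² = 902.5.
Deadweight loss = W^SO − W^NE = 581.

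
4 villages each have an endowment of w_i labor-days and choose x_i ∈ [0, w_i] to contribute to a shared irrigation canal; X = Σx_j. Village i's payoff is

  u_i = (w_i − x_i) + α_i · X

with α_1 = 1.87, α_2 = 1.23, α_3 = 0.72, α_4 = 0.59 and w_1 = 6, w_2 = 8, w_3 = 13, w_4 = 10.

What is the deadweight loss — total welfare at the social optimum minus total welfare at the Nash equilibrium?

78.43

∂u_i/∂x_i = α_i − 1, so village i contributes w_i if α_i > 1, else 0.
α_i > 1 for i ∈ {1, 2}; NE contributions (6, 8, 0, 0), X = 14.
W^NE = Σw_i − X^NE + (Σα_i)·X^NE = 37 + 3.41·14 = 84.74.
Planner: ∂(Σu_j)/∂x_i = Σα_j − 1 = 3.41 > 0, so everyone contributes w_i; X^SO = 37, W^SO = 37 + 3.41·37 = 163.17.
Deadweight loss = 78.43.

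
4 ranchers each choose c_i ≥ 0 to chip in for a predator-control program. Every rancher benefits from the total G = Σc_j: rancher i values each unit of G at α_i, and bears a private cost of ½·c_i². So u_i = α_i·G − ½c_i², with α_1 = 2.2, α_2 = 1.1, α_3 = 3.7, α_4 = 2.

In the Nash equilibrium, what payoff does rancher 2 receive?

Rancher i's FOC: ∂u_i/∂c_i = α_i − c_i = 0, so c_i* = α_i.
NE contributions = (2.2, 1.1, 3.7, 2); G = 9.
u_2 = α_2·G − ½·(c_2)² = 1.1·9 − ½·1.1² = 9.295.

9.295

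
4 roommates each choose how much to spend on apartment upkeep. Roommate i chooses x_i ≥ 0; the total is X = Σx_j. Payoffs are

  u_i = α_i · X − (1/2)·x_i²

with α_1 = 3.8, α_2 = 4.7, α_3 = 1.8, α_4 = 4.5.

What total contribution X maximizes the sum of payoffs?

Planner FOC: ∂(Σu_j)/∂x_i = (Σα_j) − x_i = 0, so x_i^SO = Σα_j = 14.8 for every i; X^SO = 59.2.

59.2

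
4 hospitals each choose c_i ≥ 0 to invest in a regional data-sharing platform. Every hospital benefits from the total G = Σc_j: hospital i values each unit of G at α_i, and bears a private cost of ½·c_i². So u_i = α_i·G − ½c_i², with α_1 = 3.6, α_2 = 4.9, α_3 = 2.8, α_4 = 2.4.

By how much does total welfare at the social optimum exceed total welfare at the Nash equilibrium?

212.975

Hospital i's FOC: ∂u_i/∂c_i = α_i − c_i = 0, so c_i* = α_i.
NE contributions = (3.6, 4.9, 2.8, 2.4); G = 13.7.
W^NE = (Σα)·G − ½Σα_i² = 13.7² − ½·50.57 = 162.405.
Planner sets c_i = Σα_j = 13.7 for every i, so G^SO = 4·13.7 = 54.8.
W^SO = (Σα)·G^SO − ½·4·(Σα)² = (4/2)·13.7² = 375.38.
Deadweight loss = W^SO − W^NE = 212.975.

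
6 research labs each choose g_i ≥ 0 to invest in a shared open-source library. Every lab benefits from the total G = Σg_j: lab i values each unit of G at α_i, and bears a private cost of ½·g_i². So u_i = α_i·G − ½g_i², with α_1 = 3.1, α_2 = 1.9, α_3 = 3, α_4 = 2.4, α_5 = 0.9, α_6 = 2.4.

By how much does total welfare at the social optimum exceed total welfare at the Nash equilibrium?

392.655

Lab i's FOC: ∂u_i/∂g_i = α_i − g_i = 0, so g_i* = α_i.
NE contributions = (3.1, 1.9, 3, 2.4, 0.9, 2.4); G = 13.7.
W^NE = (Σα)·G − ½Σα_i² = 13.7² − ½·34.55 = 170.415.
Planner sets g_i = Σα_j = 13.7 for every i, so G^SO = 6·13.7 = 82.2.
W^SO = (Σα)·G^SO − ½·6·(Σα)² = (6/2)·13.7² = 563.07.
Deadweight loss = W^SO − W^NE = 392.655.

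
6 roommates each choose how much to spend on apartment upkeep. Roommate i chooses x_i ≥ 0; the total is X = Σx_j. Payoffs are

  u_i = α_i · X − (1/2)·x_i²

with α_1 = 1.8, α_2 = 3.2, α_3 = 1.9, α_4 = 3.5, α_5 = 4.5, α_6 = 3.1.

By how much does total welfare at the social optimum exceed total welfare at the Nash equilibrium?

677.6

Roommate i's FOC: ∂u_i/∂x_i = α_i − x_i = 0, so x_i* = α_i.
NE contributions = (1.8, 3.2, 1.9, 3.5, 4.5, 3.1); X = 18.
W^NE = (Σα)·X − ½Σα_i² = 18² − ½·59.2 = 294.4.
Planner sets x_i = Σα_j = 18 for every i, so X^SO = 6·18 = 108.
W^SO = (Σα)·X^SO − ½·6·(Σα)² = (6/2)·18² = 972.
Deadweight loss = W^SO − W^NE = 677.6.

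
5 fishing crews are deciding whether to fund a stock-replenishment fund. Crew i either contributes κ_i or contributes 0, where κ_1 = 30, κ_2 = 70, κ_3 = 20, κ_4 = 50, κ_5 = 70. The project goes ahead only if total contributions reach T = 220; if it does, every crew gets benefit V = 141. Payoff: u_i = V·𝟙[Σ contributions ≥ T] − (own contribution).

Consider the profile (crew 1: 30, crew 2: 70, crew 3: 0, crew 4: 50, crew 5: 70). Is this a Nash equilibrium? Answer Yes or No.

Yes

Total = 220 ≥ 220: provided.
Crew 1 (pledges 30, payoff 111): dropping to 0 → total 190, payoff 0. No gain.
Crew 2 (pledges 70, payoff 71): dropping to 0 → total 150, payoff 0. No gain.
Crew 3 (pledges 0, payoff 141): pledging 20 → total 240, payoff 121. No gain.
Crew 4 (pledges 50, payoff 91): dropping to 0 → total 170, payoff 0. No gain.
Crew 5 (pledges 70, payoff 71): dropping to 0 → total 150, payoff 0. No gain.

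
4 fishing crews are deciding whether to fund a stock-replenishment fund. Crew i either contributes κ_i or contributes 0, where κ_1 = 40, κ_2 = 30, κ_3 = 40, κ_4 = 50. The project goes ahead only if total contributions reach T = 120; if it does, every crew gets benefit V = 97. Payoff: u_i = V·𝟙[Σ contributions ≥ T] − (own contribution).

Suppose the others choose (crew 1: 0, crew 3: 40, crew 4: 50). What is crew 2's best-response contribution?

30

Others' total = 90. Contributing 30 brings total to 120 ≥ 120: gain V − κ_2 = 67.
Best response: 30.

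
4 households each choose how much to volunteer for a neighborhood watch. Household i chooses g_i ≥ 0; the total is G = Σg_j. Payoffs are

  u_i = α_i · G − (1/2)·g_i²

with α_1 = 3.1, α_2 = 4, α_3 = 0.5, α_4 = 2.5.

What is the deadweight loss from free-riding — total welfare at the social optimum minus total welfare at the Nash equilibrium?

Household i's FOC: ∂u_i/∂g_i = α_i − g_i = 0, so g_i* = α_i.
NE contributions = (3.1, 4, 0.5, 2.5); G = 10.1.
W^NE = (Σα)·G − ½Σα_i² = 10.1² − ½·32.11 = 85.955.
Planner sets g_i = Σα_j = 10.1 for every i, so G^SO = 4·10.1 = 40.4.
W^SO = (Σα)·G^SO − ½·4·(Σα)² = (4/2)·10.1² = 204.02.
Deadweight loss = W^SO − W^NE = 118.065.

118.065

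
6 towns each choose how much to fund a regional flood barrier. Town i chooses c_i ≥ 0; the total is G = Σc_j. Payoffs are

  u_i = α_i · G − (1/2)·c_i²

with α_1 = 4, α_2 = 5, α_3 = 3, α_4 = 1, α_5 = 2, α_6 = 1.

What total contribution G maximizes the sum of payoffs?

Planner FOC: ∂(Σu_j)/∂c_i = (Σα_j) − c_i = 0, so c_i^SO = Σα_j = 16 for every i; G^SO = 96.

96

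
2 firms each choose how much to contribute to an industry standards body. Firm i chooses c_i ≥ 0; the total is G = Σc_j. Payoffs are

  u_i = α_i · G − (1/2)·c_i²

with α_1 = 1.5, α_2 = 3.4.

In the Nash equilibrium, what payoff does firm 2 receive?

10.88

Firm i's FOC: ∂u_i/∂c_i = α_i − c_i = 0, so c_i* = α_i.
NE contributions = (1.5, 3.4); G = 4.9.
u_2 = α_2·G − ½·(c_2)² = 3.4·4.9 − ½·3.4² = 10.88.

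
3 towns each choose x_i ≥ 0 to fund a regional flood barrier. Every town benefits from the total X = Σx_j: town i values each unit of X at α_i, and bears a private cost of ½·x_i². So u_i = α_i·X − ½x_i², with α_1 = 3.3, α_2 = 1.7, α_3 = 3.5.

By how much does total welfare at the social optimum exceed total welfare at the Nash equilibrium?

Town i's FOC: ∂u_i/∂x_i = α_i − x_i = 0, so x_i* = α_i.
NE contributions = (3.3, 1.7, 3.5); X = 8.5.
W^NE = (Σα)·X − ½Σα_i² = 8.5² − ½·26.03 = 59.235.
Planner sets x_i = Σα_j = 8.5 for every i, so X^SO = 3·8.5 = 25.5.
W^SO = (Σα)·X^SO − ½·3·(Σα)² = (3/2)·8.5² = 108.375.
Deadweight loss = W^SO − W^NE = 49.14.

49.14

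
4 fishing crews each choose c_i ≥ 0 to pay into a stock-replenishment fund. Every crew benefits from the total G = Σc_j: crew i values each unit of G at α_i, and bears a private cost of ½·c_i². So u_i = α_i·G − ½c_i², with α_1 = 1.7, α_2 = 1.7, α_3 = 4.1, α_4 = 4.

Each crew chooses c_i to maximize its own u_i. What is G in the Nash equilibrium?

11.5

Crew i's FOC: ∂u_i/∂c_i = α_i − c_i = 0, so c_i* = α_i.
NE contributions = (1.7, 1.7, 4.1, 4); G = 11.5.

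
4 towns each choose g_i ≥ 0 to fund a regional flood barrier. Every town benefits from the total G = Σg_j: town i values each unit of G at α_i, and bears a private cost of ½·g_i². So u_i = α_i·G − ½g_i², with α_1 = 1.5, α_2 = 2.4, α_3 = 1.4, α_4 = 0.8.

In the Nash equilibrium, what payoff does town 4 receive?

4.56

Town i's FOC: ∂u_i/∂g_i = α_i − g_i = 0, so g_i* = α_i.
NE contributions = (1.5, 2.4, 1.4, 0.8); G = 6.1.
u_4 = α_4·G − ½·(g_4)² = 0.8·6.1 − ½·0.8² = 4.56.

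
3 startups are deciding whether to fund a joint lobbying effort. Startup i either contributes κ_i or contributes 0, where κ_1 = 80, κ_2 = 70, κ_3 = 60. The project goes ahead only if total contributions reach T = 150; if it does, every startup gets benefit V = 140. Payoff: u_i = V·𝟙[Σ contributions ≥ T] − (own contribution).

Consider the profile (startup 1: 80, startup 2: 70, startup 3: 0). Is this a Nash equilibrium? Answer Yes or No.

Yes

Total = 150 ≥ 150: provided.
Startup 1 (pledges 80, payoff 60): dropping to 0 → total 70, payoff 0. No gain.
Startup 2 (pledges 70, payoff 70): dropping to 0 → total 80, payoff 0. No gain.
Startup 3 (pledges 0, payoff 140): pledging 60 → total 210, payoff 80. No gain.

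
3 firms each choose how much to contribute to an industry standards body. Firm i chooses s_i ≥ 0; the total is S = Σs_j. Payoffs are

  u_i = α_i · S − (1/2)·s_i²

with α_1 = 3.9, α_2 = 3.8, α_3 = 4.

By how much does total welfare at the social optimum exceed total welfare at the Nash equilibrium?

Firm i's FOC: ∂u_i/∂s_i = α_i − s_i = 0, so s_i* = α_i.
NE contributions = (3.9, 3.8, 4); S = 11.7.
W^NE = (Σα)·S − ½Σα_i² = 11.7² − ½·45.65 = 114.065.
Planner sets s_i = Σα_j = 11.7 for every i, so S^SO = 3·11.7 = 35.1.
W^SO = (Σα)·S^SO − ½·3·(Σα)² = (3/2)·11.7² = 205.335.
Deadweight loss = W^SO − W^NE = 91.27.

91.27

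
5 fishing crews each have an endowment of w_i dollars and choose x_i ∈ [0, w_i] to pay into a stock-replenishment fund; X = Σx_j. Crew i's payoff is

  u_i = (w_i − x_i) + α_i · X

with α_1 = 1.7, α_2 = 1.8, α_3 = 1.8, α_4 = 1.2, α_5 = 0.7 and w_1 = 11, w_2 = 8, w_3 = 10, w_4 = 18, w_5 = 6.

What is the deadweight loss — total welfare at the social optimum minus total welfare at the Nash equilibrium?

∂u_i/∂x_i = α_i − 1, so crew i contributes w_i if α_i > 1, else 0.
α_i > 1 for i ∈ {1, 2, 3, 4}; NE contributions (11, 8, 10, 18, 0), X = 47.
W^NE = Σw_i − X^NE + (Σα_i)·X^NE = 53 + 6.2·47 = 344.4.
Planner: ∂(Σu_j)/∂x_i = Σα_j − 1 = 6.2 > 0, so everyone contributes w_i; X^SO = 53, W^SO = 53 + 6.2·53 = 381.6.
Deadweight loss = 37.2.

37.2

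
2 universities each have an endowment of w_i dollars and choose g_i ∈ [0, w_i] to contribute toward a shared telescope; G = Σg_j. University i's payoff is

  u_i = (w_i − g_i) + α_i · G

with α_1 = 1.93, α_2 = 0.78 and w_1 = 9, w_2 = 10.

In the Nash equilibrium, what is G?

9

∂u_i/∂g_i = α_i − 1, so university i contributes w_i if α_i > 1, else 0.
α_i > 1 for i ∈ {1}; NE contributions (9, 0), G = 9.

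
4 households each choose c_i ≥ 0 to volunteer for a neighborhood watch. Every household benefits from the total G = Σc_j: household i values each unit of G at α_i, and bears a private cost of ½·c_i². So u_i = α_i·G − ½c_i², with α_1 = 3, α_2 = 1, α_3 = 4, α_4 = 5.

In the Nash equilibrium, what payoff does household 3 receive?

44

Household i's FOC: ∂u_i/∂c_i = α_i − c_i = 0, so c_i* = α_i.
NE contributions = (3, 1, 4, 5); G = 13.
u_3 = α_3·G − ½·(c_3)² = 4·13 − ½·4² = 44.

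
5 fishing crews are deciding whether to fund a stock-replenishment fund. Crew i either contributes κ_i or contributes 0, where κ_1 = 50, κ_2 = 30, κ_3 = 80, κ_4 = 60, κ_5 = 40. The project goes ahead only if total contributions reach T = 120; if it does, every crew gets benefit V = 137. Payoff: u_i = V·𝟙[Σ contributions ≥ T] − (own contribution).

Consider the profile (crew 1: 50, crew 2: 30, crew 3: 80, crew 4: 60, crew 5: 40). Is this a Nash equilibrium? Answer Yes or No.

No

Total = 260 ≥ 120: provided.
Crew 1 (pledges 50, payoff 87): dropping to 0 → total 210, payoff 137. Profitable deviation.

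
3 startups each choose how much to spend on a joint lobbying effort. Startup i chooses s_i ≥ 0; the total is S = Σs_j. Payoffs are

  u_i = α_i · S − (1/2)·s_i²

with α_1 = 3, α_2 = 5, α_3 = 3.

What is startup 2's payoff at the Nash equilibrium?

42.5

Startup i's FOC: ∂u_i/∂s_i = α_i − s_i = 0, so s_i* = α_i.
NE contributions = (3, 5, 3); S = 11.
u_2 = α_2·S − ½·(s_2)² = 5·11 − ½·5² = 42.5.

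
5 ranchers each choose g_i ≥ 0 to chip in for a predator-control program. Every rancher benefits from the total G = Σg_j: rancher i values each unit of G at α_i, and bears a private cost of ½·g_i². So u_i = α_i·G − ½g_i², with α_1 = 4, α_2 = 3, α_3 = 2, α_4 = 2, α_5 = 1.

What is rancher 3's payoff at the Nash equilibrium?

22

Rancher i's FOC: ∂u_i/∂g_i = α_i − g_i = 0, so g_i* = α_i.
NE contributions = (4, 3, 2, 2, 1); G = 12.
u_3 = α_3·G − ½·(g_3)² = 2·12 − ½·2² = 22.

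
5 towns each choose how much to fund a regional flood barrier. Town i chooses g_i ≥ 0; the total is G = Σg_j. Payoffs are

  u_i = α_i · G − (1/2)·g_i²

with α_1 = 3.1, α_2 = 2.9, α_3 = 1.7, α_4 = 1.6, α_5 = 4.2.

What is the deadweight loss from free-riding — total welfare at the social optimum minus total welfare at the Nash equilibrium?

293.93

Town i's FOC: ∂u_i/∂g_i = α_i − g_i = 0, so g_i* = α_i.
NE contributions = (3.1, 2.9, 1.7, 1.6, 4.2); G = 13.5.
W^NE = (Σα)·G − ½Σα_i² = 13.5² − ½·41.11 = 161.695.
Planner sets g_i = Σα_j = 13.5 for every i, so G^SO = 5·13.5 = 67.5.
W^SO = (Σα)·G^SO − ½·5·(Σα)² = (5/2)·13.5² = 455.625.
Deadweight loss = W^SO − W^NE = 293.93.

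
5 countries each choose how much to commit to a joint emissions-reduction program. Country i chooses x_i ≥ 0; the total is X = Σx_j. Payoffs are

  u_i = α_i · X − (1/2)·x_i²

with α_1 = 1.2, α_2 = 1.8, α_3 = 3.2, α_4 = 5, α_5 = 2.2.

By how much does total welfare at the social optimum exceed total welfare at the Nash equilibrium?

Country i's FOC: ∂u_i/∂x_i = α_i − x_i = 0, so x_i* = α_i.
NE contributions = (1.2, 1.8, 3.2, 5, 2.2); X = 13.4.
W^NE = (Σα)·X − ½Σα_i² = 13.4² − ½·44.76 = 157.18.
Planner sets x_i = Σα_j = 13.4 for every i, so X^SO = 5·13.4 = 67.
W^SO = (Σα)·X^SO − ½·5·(Σα)² = (5/2)·13.4² = 448.9.
Deadweight loss = W^SO − W^NE = 291.72.

291.72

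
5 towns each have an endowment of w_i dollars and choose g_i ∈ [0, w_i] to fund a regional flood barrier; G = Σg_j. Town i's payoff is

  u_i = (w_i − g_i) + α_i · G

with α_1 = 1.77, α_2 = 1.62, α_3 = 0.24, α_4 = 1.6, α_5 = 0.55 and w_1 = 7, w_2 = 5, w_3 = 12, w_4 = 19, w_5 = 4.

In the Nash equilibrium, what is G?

31

∂u_i/∂g_i = α_i − 1, so town i contributes w_i if α_i > 1, else 0.
α_i > 1 for i ∈ {1, 2, 4}; NE contributions (7, 5, 0, 19, 0), G = 31.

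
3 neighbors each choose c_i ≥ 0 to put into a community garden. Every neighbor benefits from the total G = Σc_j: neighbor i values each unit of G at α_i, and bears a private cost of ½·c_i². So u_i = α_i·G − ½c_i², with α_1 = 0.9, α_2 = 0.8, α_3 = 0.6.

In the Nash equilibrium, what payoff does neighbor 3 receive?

Neighbor i's FOC: ∂u_i/∂c_i = α_i − c_i = 0, so c_i* = α_i.
NE contributions = (0.9, 0.8, 0.6); G = 2.3.
u_3 = α_3·G − ½·(c_3)² = 0.6·2.3 − ½·0.6² = 1.2.

1.2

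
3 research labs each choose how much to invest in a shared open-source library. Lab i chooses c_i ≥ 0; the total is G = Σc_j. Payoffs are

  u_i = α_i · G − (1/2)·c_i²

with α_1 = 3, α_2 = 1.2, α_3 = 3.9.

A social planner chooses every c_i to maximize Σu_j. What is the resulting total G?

Planner FOC: ∂(Σu_j)/∂c_i = (Σα_j) − c_i = 0, so c_i^SO = Σα_j = 8.1 for every i; G^SO = 24.3.

24.3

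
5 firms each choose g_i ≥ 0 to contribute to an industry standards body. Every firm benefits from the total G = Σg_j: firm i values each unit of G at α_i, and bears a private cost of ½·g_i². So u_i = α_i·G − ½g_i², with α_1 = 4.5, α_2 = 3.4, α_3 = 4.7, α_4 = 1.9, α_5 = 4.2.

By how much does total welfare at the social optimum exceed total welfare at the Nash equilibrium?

Firm i's FOC: ∂u_i/∂g_i = α_i − g_i = 0, so g_i* = α_i.
NE contributions = (4.5, 3.4, 4.7, 1.9, 4.2); G = 18.7.
W^NE = (Σα)·G − ½Σα_i² = 18.7² − ½·75.15 = 312.115.
Planner sets g_i = Σα_j = 18.7 for every i, so G^SO = 5·18.7 = 93.5.
W^SO = (Σα)·G^SO − ½·5·(Σα)² = (5/2)·18.7² = 874.225.
Deadweight loss = W^SO − W^NE = 562.11.

562.11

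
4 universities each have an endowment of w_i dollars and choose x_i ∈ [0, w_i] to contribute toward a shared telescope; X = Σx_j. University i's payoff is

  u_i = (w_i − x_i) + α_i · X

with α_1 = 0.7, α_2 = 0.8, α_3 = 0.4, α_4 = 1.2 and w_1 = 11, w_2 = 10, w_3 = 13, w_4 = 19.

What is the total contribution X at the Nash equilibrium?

∂u_i/∂x_i = α_i − 1, so university i contributes w_i if α_i > 1, else 0.
α_i > 1 for i ∈ {4}; NE contributions (0, 0, 0, 19), X = 19.

19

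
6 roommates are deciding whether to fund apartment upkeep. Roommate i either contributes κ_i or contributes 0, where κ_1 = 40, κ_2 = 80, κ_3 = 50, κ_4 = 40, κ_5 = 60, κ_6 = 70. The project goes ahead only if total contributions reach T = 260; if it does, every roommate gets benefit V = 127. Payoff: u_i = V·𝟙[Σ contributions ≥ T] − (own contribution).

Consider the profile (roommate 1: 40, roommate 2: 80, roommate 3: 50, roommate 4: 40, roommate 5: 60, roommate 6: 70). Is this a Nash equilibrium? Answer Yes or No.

Total = 340 ≥ 260: provided.
Roommate 1 (pledges 40, payoff 87): dropping to 0 → total 300, payoff 127. Profitable deviation.

No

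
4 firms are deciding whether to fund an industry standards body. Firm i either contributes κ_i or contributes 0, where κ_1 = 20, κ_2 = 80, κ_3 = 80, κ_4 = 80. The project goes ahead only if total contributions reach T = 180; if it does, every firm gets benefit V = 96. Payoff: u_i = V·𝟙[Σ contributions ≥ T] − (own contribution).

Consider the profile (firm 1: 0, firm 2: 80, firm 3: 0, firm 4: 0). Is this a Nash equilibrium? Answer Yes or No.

Total = 80 < 180: not provided.
Firm 1 (pledges 0, payoff 0): pledging 20 → total 100, payoff -20. No gain.
Firm 2 (pledges 80, payoff -80): dropping to 0 → total 0, payoff 0. Profitable deviation.

No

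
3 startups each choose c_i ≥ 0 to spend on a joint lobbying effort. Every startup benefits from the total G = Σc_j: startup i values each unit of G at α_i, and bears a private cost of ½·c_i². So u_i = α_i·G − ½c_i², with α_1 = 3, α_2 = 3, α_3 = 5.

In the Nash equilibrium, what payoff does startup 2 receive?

Startup i's FOC: ∂u_i/∂c_i = α_i − c_i = 0, so c_i* = α_i.
NE contributions = (3, 3, 5); G = 11.
u_2 = α_2·G − ½·(c_2)² = 3·11 − ½·3² = 28.5.

28.5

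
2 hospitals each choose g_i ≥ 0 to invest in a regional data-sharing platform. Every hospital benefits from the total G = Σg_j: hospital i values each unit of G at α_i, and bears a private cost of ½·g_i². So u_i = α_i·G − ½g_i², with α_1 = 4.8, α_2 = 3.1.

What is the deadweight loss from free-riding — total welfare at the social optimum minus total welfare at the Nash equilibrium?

Hospital i's FOC: ∂u_i/∂g_i = α_i − g_i = 0, so g_i* = α_i.
NE contributions = (4.8, 3.1); G = 7.9.
W^NE = (Σα)·G − ½Σα_i² = 7.9² − ½·32.65 = 46.085.
Planner sets g_i = Σα_j = 7.9 for every i, so G^SO = 2·7.9 = 15.8.
W^SO = (Σα)·G^SO − ½·2·(Σα)² = (2/2)·7.9² = 62.41.
Deadweight loss = W^SO − W^NE = 16.325.

16.325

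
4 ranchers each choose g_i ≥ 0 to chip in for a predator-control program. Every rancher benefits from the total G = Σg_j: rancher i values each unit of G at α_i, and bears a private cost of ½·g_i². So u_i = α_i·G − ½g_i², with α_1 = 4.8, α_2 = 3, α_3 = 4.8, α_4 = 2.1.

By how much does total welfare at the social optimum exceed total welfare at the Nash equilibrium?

245.835

Rancher i's FOC: ∂u_i/∂g_i = α_i − g_i = 0, so g_i* = α_i.
NE contributions = (4.8, 3, 4.8, 2.1); G = 14.7.
W^NE = (Σα)·G − ½Σα_i² = 14.7² − ½·59.49 = 186.345.
Planner sets g_i = Σα_j = 14.7 for every i, so G^SO = 4·14.7 = 58.8.
W^SO = (Σα)·G^SO − ½·4·(Σα)² = (4/2)·14.7² = 432.18.
Deadweight loss = W^SO − W^NE = 245.835.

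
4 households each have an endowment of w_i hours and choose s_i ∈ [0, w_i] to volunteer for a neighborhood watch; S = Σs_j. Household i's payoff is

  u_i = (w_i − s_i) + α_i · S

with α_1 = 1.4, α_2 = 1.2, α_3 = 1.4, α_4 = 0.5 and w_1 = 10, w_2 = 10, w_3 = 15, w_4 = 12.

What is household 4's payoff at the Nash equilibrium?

29.5

∂u_i/∂s_i = α_i − 1, so household i contributes w_i if α_i > 1, else 0.
α_i > 1 for i ∈ {1, 2, 3}; NE contributions (10, 10, 15, 0), S = 35.
u_4 = (12 − 0) + 0.5·35 = 29.5.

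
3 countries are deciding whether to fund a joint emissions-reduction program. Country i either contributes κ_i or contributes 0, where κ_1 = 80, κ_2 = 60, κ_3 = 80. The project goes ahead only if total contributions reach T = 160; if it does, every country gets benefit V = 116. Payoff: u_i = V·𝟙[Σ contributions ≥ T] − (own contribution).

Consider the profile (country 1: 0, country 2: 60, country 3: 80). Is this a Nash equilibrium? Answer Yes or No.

No

Total = 140 < 160: not provided.
Country 1 (pledges 0, payoff 0): pledging 80 → total 220, payoff 36. Profitable deviation.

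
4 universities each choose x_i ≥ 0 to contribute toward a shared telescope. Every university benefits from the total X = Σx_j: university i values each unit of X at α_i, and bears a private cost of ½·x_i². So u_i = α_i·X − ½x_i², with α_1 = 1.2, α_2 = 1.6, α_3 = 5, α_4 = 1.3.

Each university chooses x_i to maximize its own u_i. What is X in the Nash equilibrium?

9.1

University i's FOC: ∂u_i/∂x_i = α_i − x_i = 0, so x_i* = α_i.
NE contributions = (1.2, 1.6, 5, 1.3); X = 9.1.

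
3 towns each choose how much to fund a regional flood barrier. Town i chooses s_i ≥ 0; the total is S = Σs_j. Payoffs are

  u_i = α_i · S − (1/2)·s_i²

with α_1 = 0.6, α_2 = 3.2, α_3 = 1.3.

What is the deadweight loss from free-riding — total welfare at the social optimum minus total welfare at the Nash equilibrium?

Town i's FOC: ∂u_i/∂s_i = α_i − s_i = 0, so s_i* = α_i.
NE contributions = (0.6, 3.2, 1.3); S = 5.1.
W^NE = (Σα)·S − ½Σα_i² = 5.1² − ½·12.29 = 19.865.
Planner sets s_i = Σα_j = 5.1 for every i, so S^SO = 3·5.1 = 15.3.
W^SO = (Σα)·S^SO − ½·3·(Σα)² = (3/2)·5.1² = 39.015.
Deadweight loss = W^SO − W^NE = 19.15.

19.15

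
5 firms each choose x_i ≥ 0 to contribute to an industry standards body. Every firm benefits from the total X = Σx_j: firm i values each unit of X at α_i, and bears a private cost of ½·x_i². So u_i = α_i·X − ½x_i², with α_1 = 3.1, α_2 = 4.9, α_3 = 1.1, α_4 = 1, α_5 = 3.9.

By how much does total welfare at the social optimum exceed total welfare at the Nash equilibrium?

Firm i's FOC: ∂u_i/∂x_i = α_i − x_i = 0, so x_i* = α_i.
NE contributions = (3.1, 4.9, 1.1, 1, 3.9); X = 14.
W^NE = (Σα)·X − ½Σα_i² = 14² − ½·51.04 = 170.48.
Planner sets x_i = Σα_j = 14 for every i, so X^SO = 5·14 = 70.
W^SO = (Σα)·X^SO − ½·5·(Σα)² = (5/2)·14² = 490.
Deadweight loss = W^SO − W^NE = 319.52.

319.52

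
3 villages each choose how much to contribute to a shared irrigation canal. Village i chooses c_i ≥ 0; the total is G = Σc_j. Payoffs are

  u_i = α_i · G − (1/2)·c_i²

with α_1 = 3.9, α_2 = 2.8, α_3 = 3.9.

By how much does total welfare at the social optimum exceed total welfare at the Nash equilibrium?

Village i's FOC: ∂u_i/∂c_i = α_i − c_i = 0, so c_i* = α_i.
NE contributions = (3.9, 2.8, 3.9); G = 10.6.
W^NE = (Σα)·G − ½Σα_i² = 10.6² − ½·38.26 = 93.23.
Planner sets c_i = Σα_j = 10.6 for every i, so G^SO = 3·10.6 = 31.8.
W^SO = (Σα)·G^SO − ½·3·(Σα)² = (3/2)·10.6² = 168.54.
Deadweight loss = W^SO − W^NE = 75.31.

75.31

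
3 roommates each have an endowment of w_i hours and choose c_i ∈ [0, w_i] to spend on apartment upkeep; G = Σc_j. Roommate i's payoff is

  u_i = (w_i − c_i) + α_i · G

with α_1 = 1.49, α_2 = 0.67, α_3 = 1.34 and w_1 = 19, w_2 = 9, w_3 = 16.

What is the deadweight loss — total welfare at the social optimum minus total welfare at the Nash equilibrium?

22.5

∂u_i/∂c_i = α_i − 1, so roommate i contributes w_i if α_i > 1, else 0.
α_i > 1 for i ∈ {1, 3}; NE contributions (19, 0, 16), G = 35.
W^NE = Σw_i − G^NE + (Σα_i)·G^NE = 44 + 2.5·35 = 131.5.
Planner: ∂(Σu_j)/∂c_i = Σα_j − 1 = 2.5 > 0, so everyone contributes w_i; G^SO = 44, W^SO = 44 + 2.5·44 = 154.
Deadweight loss = 22.5.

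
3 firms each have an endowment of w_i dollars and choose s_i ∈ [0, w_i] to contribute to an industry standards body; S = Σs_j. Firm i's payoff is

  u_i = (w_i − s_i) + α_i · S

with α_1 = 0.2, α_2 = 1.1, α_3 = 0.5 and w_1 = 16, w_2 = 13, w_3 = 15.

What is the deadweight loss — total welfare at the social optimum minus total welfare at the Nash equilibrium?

24.8

∂u_i/∂s_i = α_i − 1, so firm i contributes w_i if α_i > 1, else 0.
α_i > 1 for i ∈ {2}; NE contributions (0, 13, 0), S = 13.
W^NE = Σw_i − S^NE + (Σα_i)·S^NE = 44 + 0.8·13 = 54.4.
Planner: ∂(Σu_j)/∂s_i = Σα_j − 1 = 0.8 > 0, so everyone contributes w_i; S^SO = 44, W^SO = 44 + 0.8·44 = 79.2.
Deadweight loss = 24.8.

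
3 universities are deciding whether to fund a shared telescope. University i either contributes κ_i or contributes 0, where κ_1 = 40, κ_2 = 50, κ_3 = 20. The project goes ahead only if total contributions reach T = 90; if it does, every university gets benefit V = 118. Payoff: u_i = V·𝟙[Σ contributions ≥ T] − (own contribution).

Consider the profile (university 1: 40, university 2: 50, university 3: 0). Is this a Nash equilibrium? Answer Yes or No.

Yes

Total = 90 ≥ 90: provided.
University 1 (pledges 40, payoff 78): dropping to 0 → total 50, payoff 0. No gain.
University 2 (pledges 50, payoff 68): dropping to 0 → total 40, payoff 0. No gain.
University 3 (pledges 0, payoff 118): pledging 20 → total 110, payoff 98. No gain.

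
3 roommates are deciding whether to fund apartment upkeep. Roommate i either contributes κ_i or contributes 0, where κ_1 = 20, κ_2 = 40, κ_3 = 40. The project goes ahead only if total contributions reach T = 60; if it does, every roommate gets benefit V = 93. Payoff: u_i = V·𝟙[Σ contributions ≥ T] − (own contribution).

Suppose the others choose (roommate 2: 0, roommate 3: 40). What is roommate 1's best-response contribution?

20

Others' total = 40. Contributing 20 brings total to 60 ≥ 60: gain V − κ_1 = 73.
Best response: 20.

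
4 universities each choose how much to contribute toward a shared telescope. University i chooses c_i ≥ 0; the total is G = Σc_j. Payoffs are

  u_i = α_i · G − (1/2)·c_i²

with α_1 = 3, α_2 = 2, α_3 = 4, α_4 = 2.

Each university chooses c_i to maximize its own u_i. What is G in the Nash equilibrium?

University i's FOC: ∂u_i/∂c_i = α_i − c_i = 0, so c_i* = α_i.
NE contributions = (3, 2, 4, 2); G = 11.

11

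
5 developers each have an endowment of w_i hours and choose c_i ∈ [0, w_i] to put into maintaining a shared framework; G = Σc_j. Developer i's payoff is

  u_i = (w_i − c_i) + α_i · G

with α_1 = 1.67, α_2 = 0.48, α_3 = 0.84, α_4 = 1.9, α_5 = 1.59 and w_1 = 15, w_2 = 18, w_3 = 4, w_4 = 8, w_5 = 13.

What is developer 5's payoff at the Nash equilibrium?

57.24

∂u_i/∂c_i = α_i − 1, so developer i contributes w_i if α_i > 1, else 0.
α_i > 1 for i ∈ {1, 4, 5}; NE contributions (15, 0, 0, 8, 13), G = 36.
u_5 = (13 − 13) + 1.59·36 = 57.24.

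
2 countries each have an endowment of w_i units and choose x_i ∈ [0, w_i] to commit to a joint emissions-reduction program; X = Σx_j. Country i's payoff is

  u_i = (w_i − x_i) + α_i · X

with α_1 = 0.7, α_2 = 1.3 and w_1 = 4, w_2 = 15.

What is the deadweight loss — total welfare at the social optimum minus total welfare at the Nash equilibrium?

∂u_i/∂x_i = α_i − 1, so country i contributes w_i if α_i > 1, else 0.
α_i > 1 for i ∈ {2}; NE contributions (0, 15), X = 15.
W^NE = Σw_i − X^NE + (Σα_i)·X^NE = 19 + 1·15 = 34.
Planner: ∂(Σu_j)/∂x_i = Σα_j − 1 = 1 > 0, so everyone contributes w_i; X^SO = 19, W^SO = 19 + 1·19 = 38.
Deadweight loss = 4.

4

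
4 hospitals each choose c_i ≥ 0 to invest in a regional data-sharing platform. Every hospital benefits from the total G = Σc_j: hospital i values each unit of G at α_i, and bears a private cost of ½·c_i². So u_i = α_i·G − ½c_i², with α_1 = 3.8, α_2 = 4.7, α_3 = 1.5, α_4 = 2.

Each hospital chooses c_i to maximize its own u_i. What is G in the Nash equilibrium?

Hospital i's FOC: ∂u_i/∂c_i = α_i − c_i = 0, so c_i* = α_i.
NE contributions = (3.8, 4.7, 1.5, 2); G = 12.

12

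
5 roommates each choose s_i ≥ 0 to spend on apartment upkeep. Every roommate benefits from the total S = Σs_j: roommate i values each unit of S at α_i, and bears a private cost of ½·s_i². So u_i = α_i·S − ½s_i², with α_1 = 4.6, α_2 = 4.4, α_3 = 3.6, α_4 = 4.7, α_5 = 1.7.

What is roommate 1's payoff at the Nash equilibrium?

Roommate i's FOC: ∂u_i/∂s_i = α_i − s_i = 0, so s_i* = α_i.
NE contributions = (4.6, 4.4, 3.6, 4.7, 1.7); S = 19.
u_1 = α_1·S − ½·(s_1)² = 4.6·19 − ½·4.6² = 76.82.

76.82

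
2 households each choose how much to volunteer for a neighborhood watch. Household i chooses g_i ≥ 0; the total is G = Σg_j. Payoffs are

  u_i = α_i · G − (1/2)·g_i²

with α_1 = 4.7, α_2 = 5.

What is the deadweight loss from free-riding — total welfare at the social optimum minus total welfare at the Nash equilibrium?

23.545

Household i's FOC: ∂u_i/∂g_i = α_i − g_i = 0, so g_i* = α_i.
NE contributions = (4.7, 5); G = 9.7.
W^NE = (Σα)·G − ½Σα_i² = 9.7² − ½·47.09 = 70.545.
Planner sets g_i = Σα_j = 9.7 for every i, so G^SO = 2·9.7 = 19.4.
W^SO = (Σα)·G^SO − ½·2·(Σα)² = (2/2)·9.7² = 94.09.
Deadweight loss = W^SO − W^NE = 23.545.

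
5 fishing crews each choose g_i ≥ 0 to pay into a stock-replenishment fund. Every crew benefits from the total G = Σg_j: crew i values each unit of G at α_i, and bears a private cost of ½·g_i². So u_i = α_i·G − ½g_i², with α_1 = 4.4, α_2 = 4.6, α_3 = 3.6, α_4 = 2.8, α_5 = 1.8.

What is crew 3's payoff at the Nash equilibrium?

Crew i's FOC: ∂u_i/∂g_i = α_i − g_i = 0, so g_i* = α_i.
NE contributions = (4.4, 4.6, 3.6, 2.8, 1.8); G = 17.2.
u_3 = α_3·G − ½·(g_3)² = 3.6·17.2 − ½·3.6² = 55.44.

55.44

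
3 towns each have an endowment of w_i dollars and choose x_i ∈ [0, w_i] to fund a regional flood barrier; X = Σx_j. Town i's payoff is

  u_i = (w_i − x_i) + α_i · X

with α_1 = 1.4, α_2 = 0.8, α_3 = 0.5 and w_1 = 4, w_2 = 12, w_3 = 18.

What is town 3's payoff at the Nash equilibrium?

∂u_i/∂x_i = α_i − 1, so town i contributes w_i if α_i > 1, else 0.
α_i > 1 for i ∈ {1}; NE contributions (4, 0, 0), X = 4.
u_3 = (18 − 0) + 0.5·4 = 20.

20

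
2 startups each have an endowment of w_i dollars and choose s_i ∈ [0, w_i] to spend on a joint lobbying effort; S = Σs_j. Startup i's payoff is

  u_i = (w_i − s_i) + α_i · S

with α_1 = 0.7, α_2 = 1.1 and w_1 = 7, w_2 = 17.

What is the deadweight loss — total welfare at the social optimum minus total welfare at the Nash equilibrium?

∂u_i/∂s_i = α_i − 1, so startup i contributes w_i if α_i > 1, else 0.
α_i > 1 for i ∈ {2}; NE contributions (0, 17), S = 17.
W^NE = Σw_i − S^NE + (Σα_i)·S^NE = 24 + 0.8·17 = 37.6.
Planner: ∂(Σu_j)/∂s_i = Σα_j − 1 = 0.8 > 0, so everyone contributes w_i; S^SO = 24, W^SO = 24 + 0.8·24 = 43.2.
Deadweight loss = 5.6.

5.6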